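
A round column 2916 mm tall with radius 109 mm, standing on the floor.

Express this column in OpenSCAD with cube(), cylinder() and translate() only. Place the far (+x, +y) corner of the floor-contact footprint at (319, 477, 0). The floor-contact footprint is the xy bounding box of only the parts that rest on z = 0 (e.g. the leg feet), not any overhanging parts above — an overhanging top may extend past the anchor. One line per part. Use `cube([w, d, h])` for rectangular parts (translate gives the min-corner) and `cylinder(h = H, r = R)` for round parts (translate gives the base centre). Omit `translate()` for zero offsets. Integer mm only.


translate([210, 368, 0]) cylinder(h = 2916, r = 109);


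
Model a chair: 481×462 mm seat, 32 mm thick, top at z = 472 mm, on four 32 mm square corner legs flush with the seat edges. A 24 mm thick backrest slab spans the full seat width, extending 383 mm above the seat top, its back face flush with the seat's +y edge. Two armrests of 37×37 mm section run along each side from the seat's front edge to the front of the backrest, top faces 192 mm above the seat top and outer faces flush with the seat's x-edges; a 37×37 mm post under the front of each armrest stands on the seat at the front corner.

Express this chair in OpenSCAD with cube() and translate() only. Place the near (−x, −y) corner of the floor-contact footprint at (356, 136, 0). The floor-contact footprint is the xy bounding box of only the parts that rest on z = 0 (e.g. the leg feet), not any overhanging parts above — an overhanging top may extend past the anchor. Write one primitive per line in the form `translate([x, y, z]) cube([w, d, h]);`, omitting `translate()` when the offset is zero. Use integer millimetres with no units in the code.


// leg_h = 472 - 32 = 440
// arm post h = 192 - 37 = 155
translate([356, 136, 440]) cube([481, 462, 32]);
translate([356, 136, 0]) cube([32, 32, 440]);
translate([805, 136, 0]) cube([32, 32, 440]);
translate([356, 566, 0]) cube([32, 32, 440]);
translate([805, 566, 0]) cube([32, 32, 440]);
translate([356, 574, 472]) cube([481, 24, 383]);
translate([356, 136, 627]) cube([37, 438, 37]);
translate([800, 136, 627]) cube([37, 438, 37]);
translate([356, 136, 472]) cube([37, 37, 155]);
translate([800, 136, 472]) cube([37, 37, 155]);


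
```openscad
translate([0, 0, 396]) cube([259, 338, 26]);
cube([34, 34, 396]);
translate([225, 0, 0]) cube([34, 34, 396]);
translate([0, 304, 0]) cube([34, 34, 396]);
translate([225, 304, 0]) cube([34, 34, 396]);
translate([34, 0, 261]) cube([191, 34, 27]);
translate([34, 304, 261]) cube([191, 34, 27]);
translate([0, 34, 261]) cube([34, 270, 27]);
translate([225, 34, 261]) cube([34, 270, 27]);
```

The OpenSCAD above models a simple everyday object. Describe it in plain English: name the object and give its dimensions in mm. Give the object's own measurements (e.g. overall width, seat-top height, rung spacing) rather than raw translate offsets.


A four-legged stool. The seat is a 259×338×26 mm slab whose top surface is at z = 422 mm; four square legs, each 34×34 mm in cross-section, run from the floor (z = 0) to the underside of the seat, each flush with a corner of the seat. Four stretchers, 34 mm wide and 27 mm tall, connect adjacent legs with their undersides at z = 261 mm, each running between the inner faces of the legs it joins and aligned with the legs' outer faces on the other axis.


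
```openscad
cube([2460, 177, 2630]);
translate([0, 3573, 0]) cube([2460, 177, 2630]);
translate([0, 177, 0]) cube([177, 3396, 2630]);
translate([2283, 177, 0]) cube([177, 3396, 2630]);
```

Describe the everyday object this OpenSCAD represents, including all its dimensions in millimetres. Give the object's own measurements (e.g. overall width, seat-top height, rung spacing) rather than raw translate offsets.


The wall frame of a small rectangular building: four walls, each 2630 mm tall and 177 mm thick, enclosing a footprint 2460 mm (x) by 3750 mm (y) outside-to-outside, with no floor or roof. The front and back walls (the −y and +y sides) span the full width; the two side walls fit between them.


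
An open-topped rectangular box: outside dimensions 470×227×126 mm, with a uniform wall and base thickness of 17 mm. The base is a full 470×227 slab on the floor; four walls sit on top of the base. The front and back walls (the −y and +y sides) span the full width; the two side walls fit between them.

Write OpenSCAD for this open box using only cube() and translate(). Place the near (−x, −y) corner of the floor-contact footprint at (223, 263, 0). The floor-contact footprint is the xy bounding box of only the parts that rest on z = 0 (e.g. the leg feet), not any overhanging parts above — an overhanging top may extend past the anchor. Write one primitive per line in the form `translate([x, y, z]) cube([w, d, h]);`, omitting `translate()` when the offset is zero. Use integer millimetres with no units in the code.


translate([223, 263, 0]) cube([470, 227, 17]);
translate([223, 263, 17]) cube([470, 17, 109]);
translate([223, 473, 17]) cube([470, 17, 109]);
translate([223, 280, 17]) cube([17, 193, 109]);
translate([676, 280, 17]) cube([17, 193, 109]);


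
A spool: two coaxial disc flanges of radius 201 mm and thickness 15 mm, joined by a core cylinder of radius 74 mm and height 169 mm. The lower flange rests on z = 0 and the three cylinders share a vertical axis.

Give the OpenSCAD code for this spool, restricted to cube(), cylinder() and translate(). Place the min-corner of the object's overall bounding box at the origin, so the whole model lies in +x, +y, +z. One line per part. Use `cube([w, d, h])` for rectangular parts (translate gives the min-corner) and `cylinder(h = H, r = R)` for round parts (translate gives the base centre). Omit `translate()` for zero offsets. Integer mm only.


translate([201, 201, 0]) cylinder(h = 15, r = 201);
translate([201, 201, 15]) cylinder(h = 169, r = 74);
translate([201, 201, 184]) cylinder(h = 15, r = 201);


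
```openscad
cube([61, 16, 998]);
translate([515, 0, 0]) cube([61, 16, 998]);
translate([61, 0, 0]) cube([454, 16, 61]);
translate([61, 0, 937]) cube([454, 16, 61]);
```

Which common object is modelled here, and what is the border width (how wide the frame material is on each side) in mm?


A picture frame. The border width is 61 mm.

Four thin pieces enclosing a rectangular opening — a picture frame. The two full-height stiles are 998 mm tall; the top rail sits at z = 937 and is 61 mm tall, so the border above the opening is 998 − 937 = 61 mm, matching the stile x-width.


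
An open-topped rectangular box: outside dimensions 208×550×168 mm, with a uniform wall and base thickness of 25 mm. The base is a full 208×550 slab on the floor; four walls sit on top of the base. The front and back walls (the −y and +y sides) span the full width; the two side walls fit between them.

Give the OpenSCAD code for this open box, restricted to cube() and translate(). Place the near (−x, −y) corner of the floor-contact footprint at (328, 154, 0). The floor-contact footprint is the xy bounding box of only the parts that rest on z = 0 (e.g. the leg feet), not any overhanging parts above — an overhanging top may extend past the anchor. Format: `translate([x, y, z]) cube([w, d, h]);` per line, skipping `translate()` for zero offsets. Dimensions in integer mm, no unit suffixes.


translate([328, 154, 0]) cube([208, 550, 25]);
translate([328, 154, 25]) cube([208, 25, 143]);
translate([328, 679, 25]) cube([208, 25, 143]);
translate([328, 179, 25]) cube([25, 500, 143]);
translate([511, 179, 25]) cube([25, 500, 143]);


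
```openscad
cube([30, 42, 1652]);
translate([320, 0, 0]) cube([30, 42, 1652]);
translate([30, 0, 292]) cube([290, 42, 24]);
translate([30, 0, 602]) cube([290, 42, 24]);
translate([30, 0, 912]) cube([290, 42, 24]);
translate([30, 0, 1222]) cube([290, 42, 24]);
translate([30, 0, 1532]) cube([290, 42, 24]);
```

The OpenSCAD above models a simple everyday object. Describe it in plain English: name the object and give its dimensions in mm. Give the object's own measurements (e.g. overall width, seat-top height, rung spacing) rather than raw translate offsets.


A straight ladder. Two 30×42 mm vertical rails, 1652 mm tall, stand 350 mm apart (outside-to-outside) with their front faces coplanar on the −y side. 5 rungs, each 42 mm deep and 24 mm tall, span between the inner faces of the rails, front faces flush with the rails. The lowest rung's underside is at z = 292 mm and rungs are spaced 310 mm apart (underside to underside).


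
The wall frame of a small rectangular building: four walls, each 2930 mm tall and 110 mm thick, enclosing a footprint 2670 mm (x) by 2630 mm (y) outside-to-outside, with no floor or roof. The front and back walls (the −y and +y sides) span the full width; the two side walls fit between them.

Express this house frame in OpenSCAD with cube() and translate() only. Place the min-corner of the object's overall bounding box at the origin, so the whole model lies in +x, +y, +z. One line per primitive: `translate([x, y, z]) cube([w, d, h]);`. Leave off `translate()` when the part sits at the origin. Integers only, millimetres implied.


cube([2670, 110, 2930]);
translate([0, 2520, 0]) cube([2670, 110, 2930]);
translate([0, 110, 0]) cube([110, 2410, 2930]);
translate([2560, 110, 0]) cube([110, 2410, 2930]);


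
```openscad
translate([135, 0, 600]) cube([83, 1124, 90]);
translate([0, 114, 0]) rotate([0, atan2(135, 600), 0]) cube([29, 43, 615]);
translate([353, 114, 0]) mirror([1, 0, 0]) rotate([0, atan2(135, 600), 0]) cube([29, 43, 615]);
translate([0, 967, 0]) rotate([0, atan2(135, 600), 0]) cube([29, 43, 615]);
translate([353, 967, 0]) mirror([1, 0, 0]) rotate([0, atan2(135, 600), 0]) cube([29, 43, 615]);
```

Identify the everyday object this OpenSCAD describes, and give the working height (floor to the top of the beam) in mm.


A sawhorse. The overall height is 690 mm.

A beam across two mirrored pairs of raked legs — a sawhorse. The beam's underside is at z = 600 (matching the legs' vertical rise in atan2(135, 600)) and the beam is 90 mm tall, so its top is at 600 + 90 = 690 mm. The raked legs top out at the beam's underside, so that is the highest point.


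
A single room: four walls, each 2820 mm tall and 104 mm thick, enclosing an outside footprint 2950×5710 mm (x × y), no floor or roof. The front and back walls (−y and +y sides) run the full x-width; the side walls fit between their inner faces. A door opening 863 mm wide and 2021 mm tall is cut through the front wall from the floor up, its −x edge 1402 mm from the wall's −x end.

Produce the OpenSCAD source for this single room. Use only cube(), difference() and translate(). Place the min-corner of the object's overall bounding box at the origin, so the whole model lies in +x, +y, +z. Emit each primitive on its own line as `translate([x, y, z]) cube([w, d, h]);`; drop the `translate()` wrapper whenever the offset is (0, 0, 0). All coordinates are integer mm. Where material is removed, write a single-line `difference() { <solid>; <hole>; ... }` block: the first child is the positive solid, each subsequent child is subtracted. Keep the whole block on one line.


difference() { cube([2950, 104, 2820]); translate([1402, 0, 0]) cube([863, 104, 2021]); }
translate([0, 5606, 0]) cube([2950, 104, 2820]);
translate([0, 104, 0]) cube([104, 5502, 2820]);
translate([2846, 104, 0]) cube([104, 5502, 2820]);


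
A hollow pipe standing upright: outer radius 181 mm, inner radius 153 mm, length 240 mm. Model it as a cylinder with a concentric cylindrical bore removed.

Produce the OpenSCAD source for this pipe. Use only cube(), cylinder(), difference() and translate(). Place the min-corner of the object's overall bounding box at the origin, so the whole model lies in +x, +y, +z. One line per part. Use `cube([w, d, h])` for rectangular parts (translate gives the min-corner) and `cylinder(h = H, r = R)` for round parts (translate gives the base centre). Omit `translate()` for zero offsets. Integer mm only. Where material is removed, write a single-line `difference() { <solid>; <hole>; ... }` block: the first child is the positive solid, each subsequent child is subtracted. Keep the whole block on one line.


difference() { translate([181, 181, 0]) cylinder(h = 240, r = 181); translate([181, 181, 0]) cylinder(h = 240, r = 153); }


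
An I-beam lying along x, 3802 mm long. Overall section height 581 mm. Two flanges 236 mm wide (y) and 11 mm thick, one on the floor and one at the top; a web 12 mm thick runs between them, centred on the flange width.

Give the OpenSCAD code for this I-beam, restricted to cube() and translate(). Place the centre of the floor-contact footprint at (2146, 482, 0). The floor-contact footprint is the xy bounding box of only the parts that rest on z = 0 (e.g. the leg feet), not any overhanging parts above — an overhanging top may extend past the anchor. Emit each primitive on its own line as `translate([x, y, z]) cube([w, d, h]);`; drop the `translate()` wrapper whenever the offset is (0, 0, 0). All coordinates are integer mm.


translate([245, 364, 0]) cube([3802, 236, 11]);
translate([245, 476, 11]) cube([3802, 12, 559]);
translate([245, 364, 570]) cube([3802, 236, 11]);


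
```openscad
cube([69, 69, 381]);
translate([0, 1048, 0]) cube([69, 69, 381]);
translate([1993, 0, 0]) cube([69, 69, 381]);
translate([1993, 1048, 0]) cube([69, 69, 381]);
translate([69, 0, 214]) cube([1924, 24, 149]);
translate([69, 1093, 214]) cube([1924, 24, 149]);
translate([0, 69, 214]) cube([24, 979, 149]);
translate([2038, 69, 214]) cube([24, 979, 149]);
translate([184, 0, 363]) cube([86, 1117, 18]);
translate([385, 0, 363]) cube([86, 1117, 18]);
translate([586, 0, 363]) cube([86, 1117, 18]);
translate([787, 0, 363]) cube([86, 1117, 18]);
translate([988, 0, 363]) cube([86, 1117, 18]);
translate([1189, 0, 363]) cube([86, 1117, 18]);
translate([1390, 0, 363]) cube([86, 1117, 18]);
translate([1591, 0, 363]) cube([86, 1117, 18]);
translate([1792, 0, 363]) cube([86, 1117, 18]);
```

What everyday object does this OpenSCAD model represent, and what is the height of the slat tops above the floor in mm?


A bed frame. The slat-top height is 381 mm.

Four posts, four rails, and a row of slats — a bed frame. Slats sit on the rails at z = 214 + 149 = 363; with slat thickness 18, the top is 381 mm.


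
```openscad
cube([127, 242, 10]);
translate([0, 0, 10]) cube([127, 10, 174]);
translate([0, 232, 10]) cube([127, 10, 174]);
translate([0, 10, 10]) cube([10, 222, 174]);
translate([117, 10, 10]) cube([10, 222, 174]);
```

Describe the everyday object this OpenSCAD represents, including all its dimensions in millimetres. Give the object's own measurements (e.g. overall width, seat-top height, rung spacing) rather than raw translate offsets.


An open-topped rectangular box: outside dimensions 127×242×184 mm, with a uniform wall and base thickness of 10 mm. The base is a full 127×242 slab on the floor; four walls sit on top of the base. The front and back walls (the −y and +y sides) span the full width; the two side walls fit between them.


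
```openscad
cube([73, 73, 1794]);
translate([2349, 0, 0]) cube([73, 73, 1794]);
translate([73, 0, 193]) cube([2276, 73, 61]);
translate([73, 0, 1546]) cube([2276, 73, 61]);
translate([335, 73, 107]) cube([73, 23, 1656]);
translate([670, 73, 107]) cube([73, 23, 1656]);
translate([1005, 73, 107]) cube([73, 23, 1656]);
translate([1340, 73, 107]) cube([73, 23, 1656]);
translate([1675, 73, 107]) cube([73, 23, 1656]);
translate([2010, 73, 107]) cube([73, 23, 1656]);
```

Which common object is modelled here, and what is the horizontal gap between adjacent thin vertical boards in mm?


A fence section. The picket gap is 262 mm.

Two posts, two rails, 6 pickets — a fence section. Span 2276 mm holds 6 pickets of 73 mm with 7 equal gaps: ⌊(2276 − 6·73) / 7⌋ = 262 mm.


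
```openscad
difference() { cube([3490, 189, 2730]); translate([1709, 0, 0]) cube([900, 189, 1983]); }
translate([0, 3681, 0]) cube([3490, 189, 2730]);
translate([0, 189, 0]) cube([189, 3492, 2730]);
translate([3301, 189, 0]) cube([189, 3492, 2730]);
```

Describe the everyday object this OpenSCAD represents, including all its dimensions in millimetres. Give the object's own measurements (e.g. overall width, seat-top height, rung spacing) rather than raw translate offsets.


A single room: four walls, each 2730 mm tall and 189 mm thick, enclosing an outside footprint 3490×3870 mm (x × y), no floor or roof. The front and back walls (−y and +y sides) run the full x-width; the side walls fit between their inner faces. A door opening 900 mm wide and 1983 mm tall is cut through the front wall from the floor up, its −x edge 1709 mm from the wall's −x end.


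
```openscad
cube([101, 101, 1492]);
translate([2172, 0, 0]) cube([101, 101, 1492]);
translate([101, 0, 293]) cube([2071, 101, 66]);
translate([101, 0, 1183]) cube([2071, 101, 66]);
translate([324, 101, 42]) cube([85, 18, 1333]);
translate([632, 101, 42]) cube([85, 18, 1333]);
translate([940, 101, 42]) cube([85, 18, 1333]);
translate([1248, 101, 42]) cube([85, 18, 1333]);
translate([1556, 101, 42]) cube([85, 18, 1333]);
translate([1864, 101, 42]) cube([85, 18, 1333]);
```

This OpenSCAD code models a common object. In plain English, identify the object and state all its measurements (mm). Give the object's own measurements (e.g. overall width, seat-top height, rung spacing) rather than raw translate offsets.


A fence section. Two 101×101 mm posts, 1492 mm tall, stand on the floor with a clear span of 2071 mm between their inner faces. Two horizontal rails of 101×66 mm section span the gap between the posts with their undersides at z = 293 mm and z = 1183 mm, flush with the posts' −y face. 6 pickets, each 85 mm wide, 18 mm thick and 1333 mm tall, are fixed to the +y face of the rails with their bottoms at z = 42 mm, spaced across the span with a 223 mm gap after the −x post and between neighbouring pickets and before the +x post.


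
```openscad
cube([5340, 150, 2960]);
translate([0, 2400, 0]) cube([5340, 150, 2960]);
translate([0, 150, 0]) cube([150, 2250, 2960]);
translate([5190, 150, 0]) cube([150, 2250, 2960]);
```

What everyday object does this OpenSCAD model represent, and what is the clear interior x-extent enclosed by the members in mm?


A house (or room) frame. The interior width is 5040 mm.

Four 2960 mm walls enclosing a rectangle with no floor or roof — a room or house frame. Outside width is 5340 mm and wall thickness is 150 mm, so the interior width is 5340 − 2 × 150 = 5040 mm.


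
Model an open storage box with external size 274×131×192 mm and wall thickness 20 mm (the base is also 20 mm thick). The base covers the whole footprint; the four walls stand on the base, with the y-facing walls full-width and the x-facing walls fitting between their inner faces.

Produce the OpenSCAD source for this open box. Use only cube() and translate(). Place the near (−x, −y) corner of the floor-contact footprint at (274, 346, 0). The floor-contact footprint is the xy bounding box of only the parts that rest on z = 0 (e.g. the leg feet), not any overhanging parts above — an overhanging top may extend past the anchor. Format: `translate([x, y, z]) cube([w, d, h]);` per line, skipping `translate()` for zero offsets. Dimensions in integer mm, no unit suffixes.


translate([274, 346, 0]) cube([274, 131, 20]);
translate([274, 346, 20]) cube([274, 20, 172]);
translate([274, 457, 20]) cube([274, 20, 172]);
translate([274, 366, 20]) cube([20, 91, 172]);
translate([528, 366, 20]) cube([20, 91, 172]);


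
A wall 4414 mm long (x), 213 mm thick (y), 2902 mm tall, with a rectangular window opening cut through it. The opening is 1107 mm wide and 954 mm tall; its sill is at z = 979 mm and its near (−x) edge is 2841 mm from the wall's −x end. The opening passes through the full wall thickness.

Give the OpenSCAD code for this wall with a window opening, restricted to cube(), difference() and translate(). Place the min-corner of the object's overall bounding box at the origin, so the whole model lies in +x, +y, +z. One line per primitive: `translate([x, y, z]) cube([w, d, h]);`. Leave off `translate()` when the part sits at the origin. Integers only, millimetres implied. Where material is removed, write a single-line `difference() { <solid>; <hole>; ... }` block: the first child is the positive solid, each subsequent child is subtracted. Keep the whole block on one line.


difference() { cube([4414, 213, 2902]); translate([2841, 0, 979]) cube([1107, 213, 954]); }


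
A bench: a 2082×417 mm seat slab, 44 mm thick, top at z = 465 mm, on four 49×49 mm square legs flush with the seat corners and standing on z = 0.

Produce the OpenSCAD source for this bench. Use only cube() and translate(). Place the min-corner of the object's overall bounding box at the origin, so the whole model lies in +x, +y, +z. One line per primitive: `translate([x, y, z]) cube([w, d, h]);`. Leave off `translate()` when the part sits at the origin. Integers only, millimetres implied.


translate([0, 0, 421]) cube([2082, 417, 44]);
cube([49, 49, 421]);
translate([0, 368, 0]) cube([49, 49, 421]);
translate([2033, 0, 0]) cube([49, 49, 421]);
translate([2033, 368, 0]) cube([49, 49, 421]);


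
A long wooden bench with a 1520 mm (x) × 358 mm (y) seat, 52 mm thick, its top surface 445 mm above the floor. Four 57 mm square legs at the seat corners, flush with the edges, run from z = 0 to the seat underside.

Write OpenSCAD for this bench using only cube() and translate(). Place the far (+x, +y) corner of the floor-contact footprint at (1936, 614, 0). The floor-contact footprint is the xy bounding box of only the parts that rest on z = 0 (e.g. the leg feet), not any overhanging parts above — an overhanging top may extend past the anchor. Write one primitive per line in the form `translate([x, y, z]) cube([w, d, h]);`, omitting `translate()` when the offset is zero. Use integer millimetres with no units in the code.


// leg_h = 445 − 52 = 393
translate([416, 256, 393]) cube([1520, 358, 52]);
translate([416, 256, 0]) cube([57, 57, 393]);
translate([416, 557, 0]) cube([57, 57, 393]);
translate([1879, 256, 0]) cube([57, 57, 393]);
translate([1879, 557, 0]) cube([57, 57, 393]);


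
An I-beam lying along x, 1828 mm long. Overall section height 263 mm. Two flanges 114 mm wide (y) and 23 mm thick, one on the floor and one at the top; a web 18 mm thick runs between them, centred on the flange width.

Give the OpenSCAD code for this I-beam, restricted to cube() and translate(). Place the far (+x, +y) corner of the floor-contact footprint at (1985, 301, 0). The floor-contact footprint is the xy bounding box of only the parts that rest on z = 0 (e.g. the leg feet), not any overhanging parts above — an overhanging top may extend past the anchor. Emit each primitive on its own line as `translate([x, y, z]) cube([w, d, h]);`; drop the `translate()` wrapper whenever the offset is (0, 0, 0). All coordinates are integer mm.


translate([157, 187, 0]) cube([1828, 114, 23]);
translate([157, 235, 23]) cube([1828, 18, 217]);
translate([157, 187, 240]) cube([1828, 114, 23]);


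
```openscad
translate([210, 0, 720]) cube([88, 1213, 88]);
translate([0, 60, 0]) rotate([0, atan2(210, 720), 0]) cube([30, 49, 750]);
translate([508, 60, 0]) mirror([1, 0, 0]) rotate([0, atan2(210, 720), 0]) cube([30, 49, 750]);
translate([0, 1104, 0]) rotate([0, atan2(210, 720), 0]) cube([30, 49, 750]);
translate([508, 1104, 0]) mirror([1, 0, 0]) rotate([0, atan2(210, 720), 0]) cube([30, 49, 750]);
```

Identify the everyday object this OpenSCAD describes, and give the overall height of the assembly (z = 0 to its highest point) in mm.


A sawhorse. The overall height is 808 mm.

A beam across two mirrored pairs of raked legs — a sawhorse. The beam's underside is at z = 720 (matching the legs' vertical rise in atan2(210, 720)) and the beam is 88 mm tall, so its top is at 720 + 88 = 808 mm. The raked legs top out at the beam's underside, so that is the highest point.


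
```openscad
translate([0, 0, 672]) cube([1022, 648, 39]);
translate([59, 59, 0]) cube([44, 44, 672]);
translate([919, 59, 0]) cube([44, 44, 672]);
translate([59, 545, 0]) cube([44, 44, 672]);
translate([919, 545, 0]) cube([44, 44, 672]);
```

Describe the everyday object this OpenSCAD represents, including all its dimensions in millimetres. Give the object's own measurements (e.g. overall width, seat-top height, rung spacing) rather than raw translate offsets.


A table: top 1022 mm (x) × 648 mm (y), 39 mm thick, upper face at z = 711 mm, on four 44×44 mm square legs, each inset 59 mm from the nearest pair of top edges from z = 0 to the bottom of the top.


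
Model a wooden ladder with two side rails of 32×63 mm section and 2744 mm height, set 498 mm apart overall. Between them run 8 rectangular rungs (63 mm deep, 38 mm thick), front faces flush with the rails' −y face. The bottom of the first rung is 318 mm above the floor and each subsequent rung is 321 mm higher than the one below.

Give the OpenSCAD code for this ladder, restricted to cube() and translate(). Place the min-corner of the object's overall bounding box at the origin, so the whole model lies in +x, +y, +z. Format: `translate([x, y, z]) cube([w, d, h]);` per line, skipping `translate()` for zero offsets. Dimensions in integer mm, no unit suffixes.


cube([32, 63, 2744]);
translate([466, 0, 0]) cube([32, 63, 2744]);
translate([32, 0, 318]) cube([434, 63, 38]);
translate([32, 0, 639]) cube([434, 63, 38]);
translate([32, 0, 960]) cube([434, 63, 38]);
translate([32, 0, 1281]) cube([434, 63, 38]);
translate([32, 0, 1602]) cube([434, 63, 38]);
translate([32, 0, 1923]) cube([434, 63, 38]);
translate([32, 0, 2244]) cube([434, 63, 38]);
translate([32, 0, 2565]) cube([434, 63, 38]);


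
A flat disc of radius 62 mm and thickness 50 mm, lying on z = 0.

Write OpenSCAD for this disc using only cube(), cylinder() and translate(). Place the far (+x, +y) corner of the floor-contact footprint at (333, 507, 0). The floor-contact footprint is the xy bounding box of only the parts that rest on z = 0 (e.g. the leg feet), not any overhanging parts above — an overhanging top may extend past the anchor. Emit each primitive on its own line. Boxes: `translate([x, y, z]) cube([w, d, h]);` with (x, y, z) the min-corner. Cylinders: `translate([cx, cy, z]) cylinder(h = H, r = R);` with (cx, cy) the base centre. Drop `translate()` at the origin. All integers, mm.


translate([271, 445, 0]) cylinder(h = 50, r = 62);


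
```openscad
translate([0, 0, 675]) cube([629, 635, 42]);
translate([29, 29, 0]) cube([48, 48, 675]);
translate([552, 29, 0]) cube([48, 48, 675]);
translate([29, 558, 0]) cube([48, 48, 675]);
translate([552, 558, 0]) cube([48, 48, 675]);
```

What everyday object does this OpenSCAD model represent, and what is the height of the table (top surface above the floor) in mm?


A table. The table height is 717 mm.

A 629×635×42 slab sits at z = 675 on four 48 mm square posts — a table. The top surface is at 675 + 42 = 717 mm.


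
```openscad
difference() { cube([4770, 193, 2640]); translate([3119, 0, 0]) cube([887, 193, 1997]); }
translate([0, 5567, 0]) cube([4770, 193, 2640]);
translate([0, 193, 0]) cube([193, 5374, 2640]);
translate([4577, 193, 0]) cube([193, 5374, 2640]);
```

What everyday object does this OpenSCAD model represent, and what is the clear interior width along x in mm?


A single room. The interior width is 4384 mm.

Four walls enclosing a rectangle with a door in the front wall — a room. Outside width 4770 minus two 193 mm walls gives 4384 mm.


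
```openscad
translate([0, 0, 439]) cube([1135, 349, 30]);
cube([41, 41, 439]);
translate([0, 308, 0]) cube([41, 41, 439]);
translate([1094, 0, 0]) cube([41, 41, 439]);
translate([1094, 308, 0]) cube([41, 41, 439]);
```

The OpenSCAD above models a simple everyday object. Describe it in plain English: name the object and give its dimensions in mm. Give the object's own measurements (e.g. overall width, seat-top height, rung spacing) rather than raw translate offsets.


A long wooden bench with a 1135 mm (x) × 349 mm (y) seat, 30 mm thick, its top surface 469 mm above the floor. Four 41 mm square legs at the seat corners, flush with the edges, run from z = 0 to the seat underside.


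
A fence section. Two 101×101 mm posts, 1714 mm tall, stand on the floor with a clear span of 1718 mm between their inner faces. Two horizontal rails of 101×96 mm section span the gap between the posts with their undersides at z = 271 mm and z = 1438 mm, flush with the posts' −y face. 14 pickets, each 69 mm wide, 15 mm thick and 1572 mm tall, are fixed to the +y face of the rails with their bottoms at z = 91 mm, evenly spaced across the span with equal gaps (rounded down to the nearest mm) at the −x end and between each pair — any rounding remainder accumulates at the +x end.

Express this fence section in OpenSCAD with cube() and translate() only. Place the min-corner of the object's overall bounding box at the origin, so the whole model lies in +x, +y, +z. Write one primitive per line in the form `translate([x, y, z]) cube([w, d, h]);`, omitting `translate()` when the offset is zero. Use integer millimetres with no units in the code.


cube([101, 101, 1714]);
translate([1819, 0, 0]) cube([101, 101, 1714]);
translate([101, 0, 271]) cube([1718, 101, 96]);
translate([101, 0, 1438]) cube([1718, 101, 96]);
translate([151, 101, 91]) cube([69, 15, 1572]);
translate([270, 101, 91]) cube([69, 15, 1572]);
translate([389, 101, 91]) cube([69, 15, 1572]);
translate([508, 101, 91]) cube([69, 15, 1572]);
translate([627, 101, 91]) cube([69, 15, 1572]);
translate([746, 101, 91]) cube([69, 15, 1572]);
translate([865, 101, 91]) cube([69, 15, 1572]);
translate([984, 101, 91]) cube([69, 15, 1572]);
translate([1103, 101, 91]) cube([69, 15, 1572]);
translate([1222, 101, 91]) cube([69, 15, 1572]);
translate([1341, 101, 91]) cube([69, 15, 1572]);
translate([1460, 101, 91]) cube([69, 15, 1572]);
translate([1579, 101, 91]) cube([69, 15, 1572]);
translate([1698, 101, 91]) cube([69, 15, 1572]);


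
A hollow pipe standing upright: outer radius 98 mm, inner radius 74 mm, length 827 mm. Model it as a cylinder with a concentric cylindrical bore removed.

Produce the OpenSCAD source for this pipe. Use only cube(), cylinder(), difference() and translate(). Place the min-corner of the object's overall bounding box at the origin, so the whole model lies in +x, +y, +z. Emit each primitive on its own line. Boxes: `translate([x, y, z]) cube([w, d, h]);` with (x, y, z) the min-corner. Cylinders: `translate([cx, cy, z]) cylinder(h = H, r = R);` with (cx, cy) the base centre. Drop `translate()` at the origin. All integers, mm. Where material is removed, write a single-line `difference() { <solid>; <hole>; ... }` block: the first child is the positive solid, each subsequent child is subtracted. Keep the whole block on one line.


difference() { translate([98, 98, 0]) cylinder(h = 827, r = 98); translate([98, 98, 0]) cylinder(h = 827, r = 74); }


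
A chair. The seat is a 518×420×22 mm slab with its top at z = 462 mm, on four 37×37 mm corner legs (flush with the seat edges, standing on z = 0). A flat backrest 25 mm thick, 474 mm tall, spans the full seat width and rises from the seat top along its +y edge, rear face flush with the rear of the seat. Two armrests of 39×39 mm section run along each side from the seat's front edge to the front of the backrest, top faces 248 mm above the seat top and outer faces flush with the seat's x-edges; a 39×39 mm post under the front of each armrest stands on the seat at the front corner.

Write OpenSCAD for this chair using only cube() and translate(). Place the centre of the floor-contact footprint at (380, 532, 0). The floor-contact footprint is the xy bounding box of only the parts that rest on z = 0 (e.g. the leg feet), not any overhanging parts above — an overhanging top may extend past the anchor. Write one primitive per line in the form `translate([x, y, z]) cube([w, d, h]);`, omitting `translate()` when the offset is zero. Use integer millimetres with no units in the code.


// leg_h = 462 - 22 = 440
// arm post h = 248 - 39 = 209
translate([121, 322, 440]) cube([518, 420, 22]);
translate([121, 322, 0]) cube([37, 37, 440]);
translate([602, 322, 0]) cube([37, 37, 440]);
translate([121, 705, 0]) cube([37, 37, 440]);
translate([602, 705, 0]) cube([37, 37, 440]);
translate([121, 717, 462]) cube([518, 25, 474]);
translate([121, 322, 671]) cube([39, 395, 39]);
translate([600, 322, 671]) cube([39, 395, 39]);
translate([121, 322, 462]) cube([39, 39, 209]);
translate([600, 322, 462]) cube([39, 39, 209]);


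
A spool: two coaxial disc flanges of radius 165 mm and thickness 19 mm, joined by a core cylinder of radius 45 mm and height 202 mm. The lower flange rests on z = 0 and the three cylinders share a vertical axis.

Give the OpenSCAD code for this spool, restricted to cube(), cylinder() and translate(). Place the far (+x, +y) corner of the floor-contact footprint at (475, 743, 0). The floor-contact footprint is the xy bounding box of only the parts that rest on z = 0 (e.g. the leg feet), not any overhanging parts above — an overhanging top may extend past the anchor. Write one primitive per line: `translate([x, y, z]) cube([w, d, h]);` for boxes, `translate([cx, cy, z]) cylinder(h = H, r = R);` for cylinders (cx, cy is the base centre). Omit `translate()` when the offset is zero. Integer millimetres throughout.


translate([310, 578, 0]) cylinder(h = 19, r = 165);
translate([310, 578, 19]) cylinder(h = 202, r = 45);
translate([310, 578, 221]) cylinder(h = 19, r = 165);


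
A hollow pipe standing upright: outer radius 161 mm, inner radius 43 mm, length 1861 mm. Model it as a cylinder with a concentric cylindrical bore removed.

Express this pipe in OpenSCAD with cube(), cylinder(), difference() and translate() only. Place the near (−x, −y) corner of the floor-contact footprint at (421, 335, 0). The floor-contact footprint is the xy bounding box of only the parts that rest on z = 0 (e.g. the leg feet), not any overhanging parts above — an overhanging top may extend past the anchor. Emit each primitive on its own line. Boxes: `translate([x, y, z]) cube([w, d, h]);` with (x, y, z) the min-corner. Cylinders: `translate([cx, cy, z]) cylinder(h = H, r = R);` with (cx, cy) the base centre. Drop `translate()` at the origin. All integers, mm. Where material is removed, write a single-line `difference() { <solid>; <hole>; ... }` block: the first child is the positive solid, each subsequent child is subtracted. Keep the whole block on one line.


difference() { translate([582, 496, 0]) cylinder(h = 1861, r = 161); translate([582, 496, 0]) cylinder(h = 1861, r = 43); }


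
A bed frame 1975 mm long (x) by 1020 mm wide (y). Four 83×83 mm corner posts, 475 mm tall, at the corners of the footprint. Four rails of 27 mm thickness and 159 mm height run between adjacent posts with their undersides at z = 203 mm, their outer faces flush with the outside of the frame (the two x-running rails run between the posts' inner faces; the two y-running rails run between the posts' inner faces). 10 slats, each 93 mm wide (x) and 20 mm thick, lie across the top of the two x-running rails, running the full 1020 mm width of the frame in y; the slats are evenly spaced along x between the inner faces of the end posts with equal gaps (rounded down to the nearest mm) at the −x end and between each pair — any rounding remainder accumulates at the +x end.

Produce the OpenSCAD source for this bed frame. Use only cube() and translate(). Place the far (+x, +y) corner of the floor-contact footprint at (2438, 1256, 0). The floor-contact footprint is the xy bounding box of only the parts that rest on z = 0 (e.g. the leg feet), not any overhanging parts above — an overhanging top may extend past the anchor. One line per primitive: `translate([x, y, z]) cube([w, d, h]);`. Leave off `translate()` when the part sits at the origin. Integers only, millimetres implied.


translate([463, 236, 0]) cube([83, 83, 475]);
translate([463, 1173, 0]) cube([83, 83, 475]);
translate([2355, 236, 0]) cube([83, 83, 475]);
translate([2355, 1173, 0]) cube([83, 83, 475]);
translate([546, 236, 203]) cube([1809, 27, 159]);
translate([546, 1229, 203]) cube([1809, 27, 159]);
translate([463, 319, 203]) cube([27, 854, 159]);
translate([2411, 319, 203]) cube([27, 854, 159]);
translate([625, 236, 362]) cube([93, 1020, 20]);
translate([797, 236, 362]) cube([93, 1020, 20]);
translate([969, 236, 362]) cube([93, 1020, 20]);
translate([1141, 236, 362]) cube([93, 1020, 20]);
translate([1313, 236, 362]) cube([93, 1020, 20]);
translate([1485, 236, 362]) cube([93, 1020, 20]);
translate([1657, 236, 362]) cube([93, 1020, 20]);
translate([1829, 236, 362]) cube([93, 1020, 20]);
translate([2001, 236, 362]) cube([93, 1020, 20]);
translate([2173, 236, 362]) cube([93, 1020, 20]);


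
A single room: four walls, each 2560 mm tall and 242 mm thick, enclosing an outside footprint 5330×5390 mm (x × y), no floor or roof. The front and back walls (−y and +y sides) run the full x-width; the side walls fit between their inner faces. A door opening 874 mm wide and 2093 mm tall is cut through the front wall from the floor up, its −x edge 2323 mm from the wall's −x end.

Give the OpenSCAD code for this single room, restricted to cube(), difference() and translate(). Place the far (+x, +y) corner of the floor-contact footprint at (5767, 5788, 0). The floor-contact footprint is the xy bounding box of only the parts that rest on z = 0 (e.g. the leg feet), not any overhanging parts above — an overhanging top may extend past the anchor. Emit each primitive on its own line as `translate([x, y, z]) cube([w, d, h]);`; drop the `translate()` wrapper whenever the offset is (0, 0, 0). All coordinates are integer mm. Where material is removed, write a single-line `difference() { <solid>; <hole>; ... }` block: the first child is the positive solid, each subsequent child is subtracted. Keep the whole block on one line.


difference() { translate([437, 398, 0]) cube([5330, 242, 2560]); translate([2760, 398, 0]) cube([874, 242, 2093]); }
translate([437, 5546, 0]) cube([5330, 242, 2560]);
translate([437, 640, 0]) cube([242, 4906, 2560]);
translate([5525, 640, 0]) cube([242, 4906, 2560]);


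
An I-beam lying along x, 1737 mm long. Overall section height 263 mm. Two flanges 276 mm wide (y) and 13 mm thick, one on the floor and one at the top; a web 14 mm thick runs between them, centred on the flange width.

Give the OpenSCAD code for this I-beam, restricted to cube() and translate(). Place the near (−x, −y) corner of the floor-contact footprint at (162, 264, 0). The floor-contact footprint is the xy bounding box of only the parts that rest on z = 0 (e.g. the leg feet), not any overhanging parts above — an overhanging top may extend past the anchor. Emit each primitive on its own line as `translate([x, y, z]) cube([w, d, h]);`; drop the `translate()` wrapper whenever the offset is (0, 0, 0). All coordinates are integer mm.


translate([162, 264, 0]) cube([1737, 276, 13]);
translate([162, 395, 13]) cube([1737, 14, 237]);
translate([162, 264, 250]) cube([1737, 276, 13]);


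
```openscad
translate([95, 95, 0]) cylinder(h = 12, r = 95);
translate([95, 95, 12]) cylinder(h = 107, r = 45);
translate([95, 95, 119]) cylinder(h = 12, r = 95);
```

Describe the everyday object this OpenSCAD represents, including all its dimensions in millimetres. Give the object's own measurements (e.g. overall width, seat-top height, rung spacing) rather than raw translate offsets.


A spool: two coaxial disc flanges of radius 95 mm and thickness 12 mm, joined by a core cylinder of radius 45 mm and height 107 mm. The lower flange rests on z = 0 and the three cylinders share a vertical axis.


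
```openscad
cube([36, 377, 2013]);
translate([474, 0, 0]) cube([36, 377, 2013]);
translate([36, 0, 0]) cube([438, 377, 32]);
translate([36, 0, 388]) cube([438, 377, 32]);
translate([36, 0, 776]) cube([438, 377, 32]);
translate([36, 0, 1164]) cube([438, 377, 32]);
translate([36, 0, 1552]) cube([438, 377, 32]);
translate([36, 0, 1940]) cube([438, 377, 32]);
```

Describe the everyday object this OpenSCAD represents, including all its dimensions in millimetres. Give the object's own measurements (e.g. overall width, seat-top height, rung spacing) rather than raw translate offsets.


An open bookshelf. Two side panels, each 36 mm thick, 377 mm deep and 2013 mm tall, stand 510 mm apart (outside-to-outside). Between them sit 6 shelves, each 32 mm thick and 377 mm deep, spanning the full gap between the sides. The bottom shelf rests on the floor (its underside at z = 0) and the clear gap between one shelf's top and the next shelf's underside is 356 mm.
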